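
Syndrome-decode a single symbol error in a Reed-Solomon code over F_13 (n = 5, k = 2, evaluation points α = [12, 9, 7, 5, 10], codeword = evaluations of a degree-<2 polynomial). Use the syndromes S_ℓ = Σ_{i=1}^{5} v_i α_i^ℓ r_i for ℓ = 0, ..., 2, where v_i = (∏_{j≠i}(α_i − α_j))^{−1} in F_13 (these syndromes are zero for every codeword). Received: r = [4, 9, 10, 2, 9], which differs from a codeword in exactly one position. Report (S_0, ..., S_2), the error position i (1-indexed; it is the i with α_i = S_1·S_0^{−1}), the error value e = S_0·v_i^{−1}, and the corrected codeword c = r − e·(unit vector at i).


S = (11, 8, 7), error at position 2, error magnitude e = 4, c = [4, 5, 10, 2, 9].

Step 1: column multipliers v_i = (∏_{j≠i}(α_i − α_j))^{−1} mod 13.
  i = 1 (α = 12): (12−9)(12−7)(12−5)(12−10) = 3·5·7·2 = 210 ≡ 2, so v_1 = 2^{−1} = 7 (mod 13).
  i = 2 (α = 9): (9−12)(9−7)(9−5)(9−10) = (−3)·2·4·(−1) = 24 ≡ 11, so v_2 = 11^{−1} = 6 (mod 13).
  i = 3 (α = 7): (7−12)(7−9)(7−5)(7−10) = (−5)·(−2)·2·(−3) = −60 ≡ 5, so v_3 = 5^{−1} = 8 (mod 13).
  i = 4 (α = 5): (5−12)(5−9)(5−7)(5−10) = (−7)·(−4)·(−2)·(−5) = 280 ≡ 7, so v_4 = 7^{−1} = 2 (mod 13).
  i = 5 (α = 10): (10−12)(10−9)(10−7)(10−5) = (−2)·1·3·5 = −30 ≡ 9, so v_5 = 9^{−1} = 3 (mod 13).
  v = [7, 6, 8, 2, 3].
Step 2: syndromes of r = [4, 9, 10, 2, 9] (all sums mod 13).
  S_0 = Σ v_i r_i = 7·4 + 6·9 + 8·10 + 2·2 + 3·9 = 193 ≡ 11.
  S_1 = Σ v_i α_i r_i = 7·12·4 + 6·9·9 + 8·7·10 + 2·5·2 + 3·10·9 = 1672 ≡ 8.
  α_i^2 mod 13 = [1, 3, 10, 12, 9].
  S_2 = Σ v_i α_i^2 r_i = 7·1·4 + 6·3·9 + 8·10·10 + 2·12·2 + 3·9·9 = 1281 ≡ 7.
  S = (11, 8, 7) ≠ 0, so r is not a codeword (an error is present).
Step 3: locate the error. For a single error e at position i, S_ℓ = v_i·e·α_i^ℓ, so α_err = S_1/S_0.
  S_0^{−1} = 11^{−1} = 6 (mod 13), so α_err = 8·6 = 48 ≡ 9 = α_2. Error position i = 2.
  Consistency check: S_2/S_1 = 7·5 = 35 ≡ 9 = α_err ✓ (single-error assumption holds).
Step 4: error magnitude e = S_0/v_2 = S_0·∏_{j≠2}(α_2 − α_j) = 11·11 = 121 ≡ 4 (mod 13).
Step 5: correct position 2: c_2 = r_2 − e = 9 − 4 ≡ 5 (mod 13). Hence c = [4, 5, 10, 2, 9].
  Check: interpolating c through the α_i gives m(x) = 8 + 4·x (degree < 2) with m(α_i) = c_i for every i, so c is indeed a codeword.


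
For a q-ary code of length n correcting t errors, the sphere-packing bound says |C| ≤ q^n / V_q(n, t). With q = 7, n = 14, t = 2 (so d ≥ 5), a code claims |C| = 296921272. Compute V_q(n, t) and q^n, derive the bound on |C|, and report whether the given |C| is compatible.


V_q(n, t) = 3361, q^n = 678223072849, Hamming bound = 201792047, |C| = 296921272 > bound (violated).

Step 1: Compute V_q(n, t) = Σ_{j=0}^2 C(n, j) (q−1)^j.
  j = 0: C(14,0)·(6)^0 = 1·1 = 1.
  j = 1: C(14,1)·(6)^1 = 14·6 = 84.
  j = 2: C(14,2)·(6)^2 = 91·36 = 3276.
  V_q(n, t) = 1 + 84 + 3276 = 3361.
Step 2: q^n = 7^14 = 678223072849.
Step 3: Hamming bound ⌊q^n / V_q(n,t)⌋ = ⌊678223072849/3361⌋ = 201792047.
Step 4: Compare |C| = 296921272 to 201792047: violated.
The claimed |C| lies above the Hamming bound, so no 7-ary code of length 14 with d ≥ 5 can have 296921272 codewords.


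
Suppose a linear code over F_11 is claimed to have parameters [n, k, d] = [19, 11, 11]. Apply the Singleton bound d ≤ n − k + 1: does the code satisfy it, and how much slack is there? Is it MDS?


Singleton RHS = n − k + 1 = 9, slack = -2, bound violated (no such code; not MDS).

Singleton bound: d ≤ n − k + 1.
Here n = 19, k = 11, so n − k + 1 = 9.
Given d = 11, check d ≤ 9: NO.
Slack = (n − k + 1) − d = -2.
The slack is negative: d = 11 exceeds n − k + 1 = 9 by 2, so the Singleton bound is violated and no linear [19, 11, 11]_11 code can exist. In particular it is not MDS (MDS requires d = n − k + 1 exactly).
Description: the claimed parameters are [19, 11, 11]_11; such a code would be impossible (violates the Singleton bound).


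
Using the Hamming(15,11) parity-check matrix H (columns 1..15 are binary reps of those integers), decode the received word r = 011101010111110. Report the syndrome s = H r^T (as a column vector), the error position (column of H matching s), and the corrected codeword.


s = (0, 1, 0, 1)^T, error position = 5, corrected codeword c = 011111010111110

Compute s = H r^T mod 2 one row at a time:
  s_1 = 1 + 0 + 1 + 1 + 1 + 1 + 1 + 0 = 6 ≡ 0 (mod 2).
  s_2 = 1 + 0 + 1 + 0 + 1 + 1 + 1 + 0 = 5 ≡ 1 (mod 2).
  s_3 = 1 + 1 + 1 + 0 + 1 + 1 + 1 + 0 = 6 ≡ 0 (mod 2).
  s_4 = 0 + 1 + 0 + 0 + 0 + 1 + 1 + 0 = 3 ≡ 1 (mod 2).
s = (0, 1, 0, 1)^T — this equals column 5 of H (binary 0101), so error is at position 5.
Correct: flip bit 5 of r = 011101010111110 to get c = 011111010111110.


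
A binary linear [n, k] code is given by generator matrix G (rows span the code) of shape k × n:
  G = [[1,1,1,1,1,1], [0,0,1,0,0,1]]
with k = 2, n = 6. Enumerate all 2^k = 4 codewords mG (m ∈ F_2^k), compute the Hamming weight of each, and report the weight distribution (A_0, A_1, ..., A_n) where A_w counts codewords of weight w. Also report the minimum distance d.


Weight distribution: A_0 = 1, A_2 = 1, A_4 = 1, A_6 = 1. Minimum distance d = 2.

Enumerate all 2^2 = 4 messages m ∈ F_2^2.
For each, compute codeword c = mG in F_2^6, then tally its weight.
  m = 00 → c = 000000, weight = 0.
  m = 10 → c = 111111, weight = 6.
  m = 01 → c = 001001, weight = 2.
  m = 11 → c = 110110, weight = 4.
Tally weights:
  weight 0: 1 codewords.
  weight 2: 1 codewords.
  weight 4: 1 codewords.
  weight 6: 1 codewords.
Minimum distance d = smallest w > 0 with A_w > 0 = 2.
Sanity: Σ A_w = 4 = 2^2 = 4 ✓.


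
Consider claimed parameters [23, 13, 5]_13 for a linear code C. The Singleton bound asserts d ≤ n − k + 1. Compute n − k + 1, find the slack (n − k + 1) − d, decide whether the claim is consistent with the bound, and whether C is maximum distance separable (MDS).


Singleton RHS = n − k + 1 = 11, slack = 6, bound satisfied, not MDS.

Singleton bound: d ≤ n − k + 1.
Here n = 23, k = 13, so n − k + 1 = 11.
Given d = 5, check d ≤ 11: YES.
Slack = (n − k + 1) − d = 6.
The code is NOT MDS (slack = 6 > 0).
Description: the claimed parameters are [23, 13, 5]_13; such a code would be non-MDS.


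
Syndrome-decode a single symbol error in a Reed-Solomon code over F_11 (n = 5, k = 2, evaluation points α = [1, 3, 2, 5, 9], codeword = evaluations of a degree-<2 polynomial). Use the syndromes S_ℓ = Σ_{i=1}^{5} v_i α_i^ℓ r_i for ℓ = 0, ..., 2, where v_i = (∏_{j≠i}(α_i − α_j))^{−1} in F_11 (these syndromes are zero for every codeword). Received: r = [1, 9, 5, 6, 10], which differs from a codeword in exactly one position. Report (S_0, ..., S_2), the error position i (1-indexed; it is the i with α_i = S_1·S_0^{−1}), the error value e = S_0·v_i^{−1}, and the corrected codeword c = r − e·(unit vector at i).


S = (5, 1, 9), error at position 5, error magnitude e = 10, c = [1, 9, 5, 6, 0].

Step 1: column multipliers v_i = (∏_{j≠i}(α_i − α_j))^{−1} mod 11.
  i = 1 (α = 1): (1−3)(1−2)(1−5)(1−9) = (−2)·(−1)·(−4)·(−8) = 64 ≡ 9, so v_1 = 9^{−1} = 5 (mod 11).
  i = 2 (α = 3): (3−1)(3−2)(3−5)(3−9) = 2·1·(−2)·(−6) = 24 ≡ 2, so v_2 = 2^{−1} = 6 (mod 11).
  i = 3 (α = 2): (2−1)(2−3)(2−5)(2−9) = 1·(−1)·(−3)·(−7) = −21 ≡ 1, so v_3 = 1^{−1} = 1 (mod 11).
  i = 4 (α = 5): (5−1)(5−3)(5−2)(5−9) = 4·2·3·(−4) = −96 ≡ 3, so v_4 = 3^{−1} = 4 (mod 11).
  i = 5 (α = 9): (9−1)(9−3)(9−2)(9−5) = 8·6·7·4 = 1344 ≡ 2, so v_5 = 2^{−1} = 6 (mod 11).
  v = [5, 6, 1, 4, 6].
Step 2: syndromes of r = [1, 9, 5, 6, 10] (all sums mod 11).
  S_0 = Σ v_i r_i = 5·1 + 6·9 + 1·5 + 4·6 + 6·10 = 148 ≡ 5.
  S_1 = Σ v_i α_i r_i = 5·1·1 + 6·3·9 + 1·2·5 + 4·5·6 + 6·9·10 = 837 ≡ 1.
  α_i^2 mod 11 = [1, 9, 4, 3, 4].
  S_2 = Σ v_i α_i^2 r_i = 5·1·1 + 6·9·9 + 1·4·5 + 4·3·6 + 6·4·10 = 823 ≡ 9.
  S = (5, 1, 9) ≠ 0, so r is not a codeword (an error is present).
Step 3: locate the error. For a single error e at position i, S_ℓ = v_i·e·α_i^ℓ, so α_err = S_1/S_0.
  S_0^{−1} = 5^{−1} = 9 (mod 11), so α_err = 1·9 = 9 ≡ 9 = α_5. Error position i = 5.
  Consistency check: S_2/S_1 = 9·1 = 9 ≡ 9 = α_err ✓ (single-error assumption holds).
Step 4: error magnitude e = S_0/v_5 = S_0·∏_{j≠5}(α_5 − α_j) = 5·2 = 10 ≡ 10 (mod 11).
Step 5: correct position 5: c_5 = r_5 − e = 10 − 10 ≡ 0 (mod 11). Hence c = [1, 9, 5, 6, 0].
  Check: interpolating c through the α_i gives m(x) = 8 + 4·x (degree < 2) with m(α_i) = c_i for every i, so c is indeed a codeword.


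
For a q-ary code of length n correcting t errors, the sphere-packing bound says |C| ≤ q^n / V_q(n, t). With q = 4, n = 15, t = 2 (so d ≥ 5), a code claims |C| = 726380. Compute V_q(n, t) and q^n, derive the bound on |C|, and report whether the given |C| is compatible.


V_q(n, t) = 991, q^n = 1073741824, Hamming bound = 1083493, |C| = 726380 ≤ bound (satisfied).

Step 1: Compute V_q(n, t) = Σ_{j=0}^2 C(n, j) (q−1)^j.
  j = 0: C(15,0)·(3)^0 = 1·1 = 1.
  j = 1: C(15,1)·(3)^1 = 15·3 = 45.
  j = 2: C(15,2)·(3)^2 = 105·9 = 945.
  V_q(n, t) = 1 + 45 + 945 = 991.
Step 2: q^n = 4^15 = 1073741824.
Step 3: Hamming bound ⌊q^n / V_q(n,t)⌋ = ⌊1073741824/991⌋ = 1083493.
Step 4: Compare |C| = 726380 to 1083493: satisfied.
The claimed |C| lies below the Hamming bound.


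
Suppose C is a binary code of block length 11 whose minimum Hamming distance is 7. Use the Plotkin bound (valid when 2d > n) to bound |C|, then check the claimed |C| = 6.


Plotkin bound M ≤ 4; given |C| = 6 > bound (violated).

Check applicability: 2d = 14, n = 11.
2d − n = 3 > 0, so Plotkin applies.
Compute d/(2d−n) = 7/3 ≈ 2.3333.
⌊d/(2d−n)⌋ = 2.
Plotkin bound: M ≤ 2·2 = 4.
Given |C| = 6, check: VIOLATED.
This |C| is above the Plotkin bound, so no binary code with n = 11, d = 7 and 6 codewords exists.


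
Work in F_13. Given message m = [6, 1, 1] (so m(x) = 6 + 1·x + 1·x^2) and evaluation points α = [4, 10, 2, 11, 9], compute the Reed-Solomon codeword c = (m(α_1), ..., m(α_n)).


c = [0, 12, 12, 8, 5]

Message polynomial: m(x) = 6 + 1·x + 1·x^2 (mod 13).
For each evaluation point α_i, compute m(α_i) mod 13:
  α_1 = 4: Horner steps 1 → 5 → 0, so m(4) = 0.
  α_2 = 10: Horner steps 1 → 11 → 12, so m(10) = 12.
  α_3 = 2: Horner steps 1 → 3 → 12, so m(2) = 12.
  α_4 = 11: Horner steps 1 → 12 → 8, so m(11) = 8.
  α_5 = 9: Horner steps 1 → 10 → 5, so m(9) = 5.
Codeword c = [0, 12, 12, 8, 5] ∈ F_13^5.


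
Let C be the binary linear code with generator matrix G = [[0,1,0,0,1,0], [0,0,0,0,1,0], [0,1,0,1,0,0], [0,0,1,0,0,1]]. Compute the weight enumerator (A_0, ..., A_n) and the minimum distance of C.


Weight distribution: A_0 = 1, A_1 = 3, A_2 = 4, A_3 = 4, A_4 = 3, A_5 = 1. Minimum distance d = 1.

Enumerate all 2^4 = 16 messages m ∈ F_2^4.
For each, compute codeword c = mG in F_2^6, then tally its weight.
  m = 0000 → c = 000000, weight = 0.
  m = 1000 → c = 010010, weight = 2.
  m = 0100 → c = 000010, weight = 1.
  m = 1100 → c = 010000, weight = 1.
  m = 0010 → c = 010100, weight = 2.
  m = 1010 → c = 000110, weight = 2.
  m = 0110 → c = 010110, weight = 3.
  m = 1110 → c = 000100, weight = 1.
  m = 0001 → c = 001001, weight = 2.
  m = 1001 → c = 011011, weight = 4.
  m = 0101 → c = 001011, weight = 3.
  m = 1101 → c = 011001, weight = 3.
  m = 0011 → c = 011101, weight = 4.
  m = 1011 → c = 001111, weight = 4.
  m = 0111 → c = 011111, weight = 5.
  m = 1111 → c = 001101, weight = 3.
Tally weights:
  weight 0: 1 codewords.
  weight 1: 3 codewords.
  weight 2: 4 codewords.
  weight 3: 4 codewords.
  weight 4: 3 codewords.
  weight 5: 1 codewords.
Minimum distance d = smallest w > 0 with A_w > 0 = 1.
Sanity: Σ A_w = 16 = 2^4 = 16 ✓.


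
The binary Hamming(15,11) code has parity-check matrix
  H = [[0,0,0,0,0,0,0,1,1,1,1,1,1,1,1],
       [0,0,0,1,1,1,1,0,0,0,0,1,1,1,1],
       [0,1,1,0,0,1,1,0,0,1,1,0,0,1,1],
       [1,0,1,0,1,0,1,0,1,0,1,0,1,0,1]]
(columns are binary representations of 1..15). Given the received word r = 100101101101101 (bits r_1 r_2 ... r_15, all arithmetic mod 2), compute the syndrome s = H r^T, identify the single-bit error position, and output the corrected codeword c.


s = (1, 0, 0, 1)^T, error position = 9, corrected codeword c = 100101100101101

Compute s = H r^T mod 2 one row at a time:
  s_1 = 0 + 1 + 1 + 0 + 1 + 1 + 0 + 1 = 5 ≡ 1 (mod 2).
  s_2 = 1 + 0 + 1 + 1 + 1 + 1 + 0 + 1 = 6 ≡ 0 (mod 2).
  s_3 = 0 + 0 + 1 + 1 + 1 + 0 + 0 + 1 = 4 ≡ 0 (mod 2).
  s_4 = 1 + 0 + 0 + 1 + 1 + 0 + 1 + 1 = 5 ≡ 1 (mod 2).
s = (1, 0, 0, 1)^T — this equals column 9 of H (binary 1001), so error is at position 9.
Correct: flip bit 9 of r = 100101101101101 to get c = 100101100101101.


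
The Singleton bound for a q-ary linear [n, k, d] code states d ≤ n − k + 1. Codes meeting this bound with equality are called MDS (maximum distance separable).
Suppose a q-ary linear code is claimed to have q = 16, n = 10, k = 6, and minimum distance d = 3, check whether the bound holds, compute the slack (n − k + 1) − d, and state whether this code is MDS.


Singleton RHS = n − k + 1 = 5, slack = 2, bound satisfied, not MDS.

Singleton bound: d ≤ n − k + 1.
Here n = 10, k = 6, so n − k + 1 = 5.
Given d = 3, check d ≤ 5: YES.
Slack = (n − k + 1) − d = 2.
The code is NOT MDS (slack = 2 > 0).
Description: the claimed parameters are [10, 6, 3]_16; such a code would be non-MDS.


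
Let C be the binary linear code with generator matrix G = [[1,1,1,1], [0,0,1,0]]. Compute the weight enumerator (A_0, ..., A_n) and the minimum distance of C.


Weight distribution: A_0 = 1, A_1 = 1, A_3 = 1, A_4 = 1. Minimum distance d = 1.

Enumerate all 2^2 = 4 messages m ∈ F_2^2.
For each, compute codeword c = mG in F_2^4, then tally its weight.
  m = 00 → c = 0000, weight = 0.
  m = 10 → c = 1111, weight = 4.
  m = 01 → c = 0010, weight = 1.
  m = 11 → c = 1101, weight = 3.
Tally weights:
  weight 0: 1 codewords.
  weight 1: 1 codewords.
  weight 3: 1 codewords.
  weight 4: 1 codewords.
Minimum distance d = smallest w > 0 with A_w > 0 = 1.
Sanity: Σ A_w = 4 = 2^2 = 4 ✓.


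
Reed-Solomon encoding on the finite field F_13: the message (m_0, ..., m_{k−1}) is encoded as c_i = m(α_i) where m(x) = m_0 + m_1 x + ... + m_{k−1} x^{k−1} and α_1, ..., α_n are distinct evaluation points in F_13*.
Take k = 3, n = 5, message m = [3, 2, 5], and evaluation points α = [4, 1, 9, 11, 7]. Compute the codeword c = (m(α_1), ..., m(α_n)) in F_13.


c = [0, 10, 10, 6, 2]

Message polynomial: m(x) = 3 + 2·x + 5·x^2 (mod 13).
For each evaluation point α_i, compute m(α_i) mod 13:
  α_1 = 4: Horner steps 5 → 9 → 0, so m(4) = 0.
  α_2 = 1: Horner steps 5 → 7 → 10, so m(1) = 10.
  α_3 = 9: Horner steps 5 → 8 → 10, so m(9) = 10.
  α_4 = 11: Horner steps 5 → 5 → 6, so m(11) = 6.
  α_5 = 7: Horner steps 5 → 11 → 2, so m(7) = 2.
Codeword c = [0, 10, 10, 6, 2] ∈ F_13^5.


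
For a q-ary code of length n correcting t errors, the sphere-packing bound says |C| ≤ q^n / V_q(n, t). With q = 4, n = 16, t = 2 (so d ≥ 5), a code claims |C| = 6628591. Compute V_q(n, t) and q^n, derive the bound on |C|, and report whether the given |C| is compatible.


V_q(n, t) = 1129, q^n = 4294967296, Hamming bound = 3804222, |C| = 6628591 > bound (violated).

Step 1: Compute V_q(n, t) = Σ_{j=0}^2 C(n, j) (q−1)^j.
  j = 0: C(16,0)·(3)^0 = 1·1 = 1.
  j = 1: C(16,1)·(3)^1 = 16·3 = 48.
  j = 2: C(16,2)·(3)^2 = 120·9 = 1080.
  V_q(n, t) = 1 + 48 + 1080 = 1129.
Step 2: q^n = 4^16 = 4294967296.
Step 3: Hamming bound ⌊q^n / V_q(n,t)⌋ = ⌊4294967296/1129⌋ = 3804222.
Step 4: Compare |C| = 6628591 to 3804222: violated.
The claimed |C| lies above the Hamming bound, so no 4-ary code of length 16 with d ≥ 5 can have 6628591 codewords.


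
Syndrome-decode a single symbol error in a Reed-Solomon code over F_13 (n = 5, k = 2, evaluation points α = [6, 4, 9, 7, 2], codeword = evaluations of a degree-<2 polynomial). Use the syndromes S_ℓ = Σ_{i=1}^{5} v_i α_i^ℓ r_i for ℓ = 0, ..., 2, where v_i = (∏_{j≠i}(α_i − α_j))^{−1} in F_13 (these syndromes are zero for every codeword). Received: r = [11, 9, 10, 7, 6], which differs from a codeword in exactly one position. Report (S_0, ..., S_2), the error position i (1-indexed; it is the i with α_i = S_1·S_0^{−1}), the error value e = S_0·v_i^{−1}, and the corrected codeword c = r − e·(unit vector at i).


S = (7, 3, 5), error at position 1, error magnitude e = 12, c = [12, 9, 10, 7, 6].

Step 1: column multipliers v_i = (∏_{j≠i}(α_i − α_j))^{−1} mod 13.
  i = 1 (α = 6): (6−4)(6−9)(6−7)(6−2) = 2·(−3)·(−1)·4 = 24 ≡ 11, so v_1 = 11^{−1} = 6 (mod 13).
  i = 2 (α = 4): (4−6)(4−9)(4−7)(4−2) = (−2)·(−5)·(−3)·2 = −60 ≡ 5, so v_2 = 5^{−1} = 8 (mod 13).
  i = 3 (α = 9): (9−6)(9−4)(9−7)(9−2) = 3·5·2·7 = 210 ≡ 2, so v_3 = 2^{−1} = 7 (mod 13).
  i = 4 (α = 7): (7−6)(7−4)(7−9)(7−2) = 1·3·(−2)·5 = −30 ≡ 9, so v_4 = 9^{−1} = 3 (mod 13).
  i = 5 (α = 2): (2−6)(2−4)(2−9)(2−7) = (−4)·(−2)·(−7)·(−5) = 280 ≡ 7, so v_5 = 7^{−1} = 2 (mod 13).
  v = [6, 8, 7, 3, 2].
Step 2: syndromes of r = [11, 9, 10, 7, 6] (all sums mod 13).
  S_0 = Σ v_i r_i = 6·11 + 8·9 + 7·10 + 3·7 + 2·6 = 241 ≡ 7.
  S_1 = Σ v_i α_i r_i = 6·6·11 + 8·4·9 + 7·9·10 + 3·7·7 + 2·2·6 = 1485 ≡ 3.
  α_i^2 mod 13 = [10, 3, 3, 10, 4].
  S_2 = Σ v_i α_i^2 r_i = 6·10·11 + 8·3·9 + 7·3·10 + 3·10·7 + 2·4·6 = 1344 ≡ 5.
  S = (7, 3, 5) ≠ 0, so r is not a codeword (an error is present).
Step 3: locate the error. For a single error e at position i, S_ℓ = v_i·e·α_i^ℓ, so α_err = S_1/S_0.
  S_0^{−1} = 7^{−1} = 2 (mod 13), so α_err = 3·2 = 6 ≡ 6 = α_1. Error position i = 1.
  Consistency check: S_2/S_1 = 5·9 = 45 ≡ 6 = α_err ✓ (single-error assumption holds).
Step 4: error magnitude e = S_0/v_1 = S_0·∏_{j≠1}(α_1 − α_j) = 7·11 = 77 ≡ 12 (mod 13).
Step 5: correct position 1: c_1 = r_1 − e = 11 − 12 ≡ 12 (mod 13). Hence c = [12, 9, 10, 7, 6].
  Check: interpolating c through the α_i gives m(x) = 3 + 8·x (degree < 2) with m(α_i) = c_i for every i, so c is indeed a codeword.


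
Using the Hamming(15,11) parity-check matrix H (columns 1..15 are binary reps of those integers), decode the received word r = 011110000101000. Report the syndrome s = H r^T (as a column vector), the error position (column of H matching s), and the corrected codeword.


s = (0, 1, 1, 0)^T, error position = 6, corrected codeword c = 011111000101000

Compute s = H r^T mod 2 one row at a time:
  s_1 = 0 + 0 + 1 + 0 + 1 + 0 + 0 + 0 = 2 ≡ 0 (mod 2).
  s_2 = 1 + 1 + 0 + 0 + 1 + 0 + 0 + 0 = 3 ≡ 1 (mod 2).
  s_3 = 1 + 1 + 0 + 0 + 1 + 0 + 0 + 0 = 3 ≡ 1 (mod 2).
  s_4 = 0 + 1 + 1 + 0 + 0 + 0 + 0 + 0 = 2 ≡ 0 (mod 2).
s = (0, 1, 1, 0)^T — this equals column 6 of H (binary 0110), so error is at position 6.
Correct: flip bit 6 of r = 011110000101000 to get c = 011111000101000.


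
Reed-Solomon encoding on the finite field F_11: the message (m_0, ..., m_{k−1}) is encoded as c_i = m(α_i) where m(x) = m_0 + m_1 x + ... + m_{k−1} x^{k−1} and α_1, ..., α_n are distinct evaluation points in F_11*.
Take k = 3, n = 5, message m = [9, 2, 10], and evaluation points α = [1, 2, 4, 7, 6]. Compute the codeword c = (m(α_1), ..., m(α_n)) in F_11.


c = [10, 9, 1, 7, 7]

Message polynomial: m(x) = 9 + 2·x + 10·x^2 (mod 11).
For each evaluation point α_i, compute m(α_i) mod 11:
  α_1 = 1: Horner steps 10 → 1 → 10, so m(1) = 10.
  α_2 = 2: Horner steps 10 → 0 → 9, so m(2) = 9.
  α_3 = 4: Horner steps 10 → 9 → 1, so m(4) = 1.
  α_4 = 7: Horner steps 10 → 6 → 7, so m(7) = 7.
  α_5 = 6: Horner steps 10 → 7 → 7, so m(6) = 7.
Codeword c = [10, 9, 1, 7, 7] ∈ F_11^5.


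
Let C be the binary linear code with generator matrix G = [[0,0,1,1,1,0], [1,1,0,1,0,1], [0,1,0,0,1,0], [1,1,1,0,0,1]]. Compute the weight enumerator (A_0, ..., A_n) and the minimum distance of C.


Weight distribution: A_0 = 1, A_1 = 2, A_2 = 2, A_3 = 4, A_4 = 5, A_5 = 2. Minimum distance d = 1.

Enumerate all 2^4 = 16 messages m ∈ F_2^4.
For each, compute codeword c = mG in F_2^6, then tally its weight.
  m = 0000 → c = 000000, weight = 0.
  m = 1000 → c = 001110, weight = 3.
  m = 0100 → c = 110101, weight = 4.
  m = 1100 → c = 111011, weight = 5.
  m = 0010 → c = 010010, weight = 2.
  m = 1010 → c = 011100, weight = 3.
  m = 0110 → c = 100111, weight = 4.
  m = 1110 → c = 101001, weight = 3.
  m = 0001 → c = 111001, weight = 4.
  m = 1001 → c = 110111, weight = 5.
  m = 0101 → c = 001100, weight = 2.
  m = 1101 → c = 000010, weight = 1.
  m = 0011 → c = 101011, weight = 4.
  m = 1011 → c = 100101, weight = 3.
  m = 0111 → c = 011110, weight = 4.
  m = 1111 → c = 010000, weight = 1.
Tally weights:
  weight 0: 1 codewords.
  weight 1: 2 codewords.
  weight 2: 2 codewords.
  weight 3: 4 codewords.
  weight 4: 5 codewords.
  weight 5: 2 codewords.
Minimum distance d = smallest w > 0 with A_w > 0 = 1.
Sanity: Σ A_w = 16 = 2^4 = 16 ✓.


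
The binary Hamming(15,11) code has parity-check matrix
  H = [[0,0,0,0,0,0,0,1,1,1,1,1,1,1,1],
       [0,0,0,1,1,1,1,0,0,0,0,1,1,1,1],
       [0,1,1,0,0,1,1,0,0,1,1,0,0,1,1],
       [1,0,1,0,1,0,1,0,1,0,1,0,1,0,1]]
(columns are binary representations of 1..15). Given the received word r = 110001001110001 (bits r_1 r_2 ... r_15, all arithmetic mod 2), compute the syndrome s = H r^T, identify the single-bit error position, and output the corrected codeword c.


s = (0, 0, 1, 0)^T, error position = 2, corrected codeword c = 100001001110001

Compute s = H r^T mod 2 one row at a time:
  s_1 = 0 + 1 + 1 + 1 + 0 + 0 + 0 + 1 = 4 ≡ 0 (mod 2).
  s_2 = 0 + 0 + 1 + 0 + 0 + 0 + 0 + 1 = 2 ≡ 0 (mod 2).
  s_3 = 1 + 0 + 1 + 0 + 1 + 1 + 0 + 1 = 5 ≡ 1 (mod 2).
  s_4 = 1 + 0 + 0 + 0 + 1 + 1 + 0 + 1 = 4 ≡ 0 (mod 2).
s = (0, 0, 1, 0)^T — this equals column 2 of H (binary 0010), so error is at position 2.
Correct: flip bit 2 of r = 110001001110001 to get c = 100001001110001.


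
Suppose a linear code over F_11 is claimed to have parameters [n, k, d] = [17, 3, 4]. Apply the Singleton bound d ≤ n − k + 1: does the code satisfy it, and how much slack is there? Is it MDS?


Singleton RHS = n − k + 1 = 15, slack = 11, bound satisfied, not MDS.

Singleton bound: d ≤ n − k + 1.
Here n = 17, k = 3, so n − k + 1 = 15.
Given d = 4, check d ≤ 15: YES.
Slack = (n − k + 1) − d = 11.
The code is NOT MDS (slack = 11 > 0).
Description: the claimed parameters are [17, 3, 4]_11; such a code would be non-MDS.


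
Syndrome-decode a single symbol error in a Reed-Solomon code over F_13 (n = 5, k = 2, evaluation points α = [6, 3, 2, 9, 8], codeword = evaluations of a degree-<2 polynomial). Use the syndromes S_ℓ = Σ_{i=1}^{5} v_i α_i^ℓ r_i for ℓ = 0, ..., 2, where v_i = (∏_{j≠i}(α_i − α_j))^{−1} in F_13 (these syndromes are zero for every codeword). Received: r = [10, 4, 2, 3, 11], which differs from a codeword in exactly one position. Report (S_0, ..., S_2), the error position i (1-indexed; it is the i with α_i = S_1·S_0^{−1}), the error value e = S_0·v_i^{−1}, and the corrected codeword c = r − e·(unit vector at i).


S = (2, 3, 11), error at position 5, error magnitude e = 10, c = [10, 4, 2, 3, 1].

Step 1: column multipliers v_i = (∏_{j≠i}(α_i − α_j))^{−1} mod 13.
  i = 1 (α = 6): (6−3)(6−2)(6−9)(6−8) = 3·4·(−3)·(−2) = 72 ≡ 7, so v_1 = 7^{−1} = 2 (mod 13).
  i = 2 (α = 3): (3−6)(3−2)(3−9)(3−8) = (−3)·1·(−6)·(−5) = −90 ≡ 1, so v_2 = 1^{−1} = 1 (mod 13).
  i = 3 (α = 2): (2−6)(2−3)(2−9)(2−8) = (−4)·(−1)·(−7)·(−6) = 168 ≡ 12, so v_3 = 12^{−1} = 12 (mod 13).
  i = 4 (α = 9): (9−6)(9−3)(9−2)(9−8) = 3·6·7·1 = 126 ≡ 9, so v_4 = 9^{−1} = 3 (mod 13).
  i = 5 (α = 8): (8−6)(8−3)(8−2)(8−9) = 2·5·6·(−1) = −60 ≡ 5, so v_5 = 5^{−1} = 8 (mod 13).
  v = [2, 1, 12, 3, 8].
Step 2: syndromes of r = [10, 4, 2, 3, 11] (all sums mod 13).
  S_0 = Σ v_i r_i = 2·10 + 1·4 + 12·2 + 3·3 + 8·11 = 145 ≡ 2.
  S_1 = Σ v_i α_i r_i = 2·6·10 + 1·3·4 + 12·2·2 + 3·9·3 + 8·8·11 = 965 ≡ 3.
  α_i^2 mod 13 = [10, 9, 4, 3, 12].
  S_2 = Σ v_i α_i^2 r_i = 2·10·10 + 1·9·4 + 12·4·2 + 3·3·3 + 8·12·11 = 1415 ≡ 11.
  S = (2, 3, 11) ≠ 0, so r is not a codeword (an error is present).
Step 3: locate the error. For a single error e at position i, S_ℓ = v_i·e·α_i^ℓ, so α_err = S_1/S_0.
  S_0^{−1} = 2^{−1} = 7 (mod 13), so α_err = 3·7 = 21 ≡ 8 = α_5. Error position i = 5.
  Consistency check: S_2/S_1 = 11·9 = 99 ≡ 8 = α_err ✓ (single-error assumption holds).
Step 4: error magnitude e = S_0/v_5 = S_0·∏_{j≠5}(α_5 − α_j) = 2·5 = 10 ≡ 10 (mod 13).
Step 5: correct position 5: c_5 = r_5 − e = 11 − 10 ≡ 1 (mod 13). Hence c = [10, 4, 2, 3, 1].
  Check: interpolating c through the α_i gives m(x) = 11 + 2·x (degree < 2) with m(α_i) = c_i for every i, so c is indeed a codeword.


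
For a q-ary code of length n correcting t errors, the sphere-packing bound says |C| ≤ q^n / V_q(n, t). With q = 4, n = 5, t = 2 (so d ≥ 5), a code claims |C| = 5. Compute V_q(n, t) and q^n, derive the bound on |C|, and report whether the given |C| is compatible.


V_q(n, t) = 106, q^n = 1024, Hamming bound = 9, |C| = 5 ≤ bound (satisfied).

Step 1: Compute V_q(n, t) = Σ_{j=0}^2 C(n, j) (q−1)^j.
  j = 0: C(5,0)·(3)^0 = 1·1 = 1.
  j = 1: C(5,1)·(3)^1 = 5·3 = 15.
  j = 2: C(5,2)·(3)^2 = 10·9 = 90.
  V_q(n, t) = 1 + 15 + 90 = 106.
Step 2: q^n = 4^5 = 1024.
Step 3: Hamming bound ⌊q^n / V_q(n,t)⌋ = ⌊1024/106⌋ = 9.
Step 4: Compare |C| = 5 to 9: satisfied.
The claimed |C| lies below the Hamming bound.


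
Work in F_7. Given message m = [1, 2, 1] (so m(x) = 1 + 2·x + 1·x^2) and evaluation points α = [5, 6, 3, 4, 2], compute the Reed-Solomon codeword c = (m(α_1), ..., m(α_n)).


c = [1, 0, 2, 4, 2]

Message polynomial: m(x) = 1 + 2·x + 1·x^2 (mod 7).
For each evaluation point α_i, compute m(α_i) mod 7:
  α_1 = 5: Horner steps 1 → 0 → 1, so m(5) = 1.
  α_2 = 6: Horner steps 1 → 1 → 0, so m(6) = 0.
  α_3 = 3: Horner steps 1 → 5 → 2, so m(3) = 2.
  α_4 = 4: Horner steps 1 → 6 → 4, so m(4) = 4.
  α_5 = 2: Horner steps 1 → 4 → 2, so m(2) = 2.
Codeword c = [1, 0, 2, 4, 2] ∈ F_7^5.


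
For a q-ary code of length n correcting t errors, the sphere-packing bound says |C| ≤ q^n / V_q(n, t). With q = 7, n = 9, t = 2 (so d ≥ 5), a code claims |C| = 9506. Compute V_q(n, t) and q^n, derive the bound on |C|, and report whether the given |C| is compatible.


V_q(n, t) = 1351, q^n = 40353607, Hamming bound = 29869, |C| = 9506 ≤ bound (satisfied).

Step 1: Compute V_q(n, t) = Σ_{j=0}^2 C(n, j) (q−1)^j.
  j = 0: C(9,0)·(6)^0 = 1·1 = 1.
  j = 1: C(9,1)·(6)^1 = 9·6 = 54.
  j = 2: C(9,2)·(6)^2 = 36·36 = 1296.
  V_q(n, t) = 1 + 54 + 1296 = 1351.
Step 2: q^n = 7^9 = 40353607.
Step 3: Hamming bound ⌊q^n / V_q(n,t)⌋ = ⌊40353607/1351⌋ = 29869.
Step 4: Compare |C| = 9506 to 29869: satisfied.
The claimed |C| lies below the Hamming bound.


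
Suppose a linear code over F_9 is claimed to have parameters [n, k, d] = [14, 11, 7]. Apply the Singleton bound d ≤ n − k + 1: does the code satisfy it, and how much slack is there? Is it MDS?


Singleton RHS = n − k + 1 = 4, slack = -3, bound violated (no such code; not MDS).

Singleton bound: d ≤ n − k + 1.
Here n = 14, k = 11, so n − k + 1 = 4.
Given d = 7, check d ≤ 4: NO.
Slack = (n − k + 1) − d = -3.
The slack is negative: d = 7 exceeds n − k + 1 = 4 by 3, so the Singleton bound is violated and no linear [14, 11, 7]_9 code can exist. In particular it is not MDS (MDS requires d = n − k + 1 exactly).
Description: the claimed parameters are [14, 11, 7]_9; such a code would be impossible (violates the Singleton bound).


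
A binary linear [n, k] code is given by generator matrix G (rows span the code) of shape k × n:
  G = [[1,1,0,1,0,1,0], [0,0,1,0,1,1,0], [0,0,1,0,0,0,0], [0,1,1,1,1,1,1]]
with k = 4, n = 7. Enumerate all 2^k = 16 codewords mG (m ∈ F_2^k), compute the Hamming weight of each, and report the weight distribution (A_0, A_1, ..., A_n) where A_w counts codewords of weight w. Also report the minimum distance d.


Weight distribution: A_0 = 1, A_1 = 1, A_2 = 1, A_3 = 4, A_4 = 5, A_5 = 3, A_6 = 1. Minimum distance d = 1.

Enumerate all 2^4 = 16 messages m ∈ F_2^4.
For each, compute codeword c = mG in F_2^7, then tally its weight.
  m = 0000 → c = 0000000, weight = 0.
  m = 1000 → c = 1101010, weight = 4.
  m = 0100 → c = 0010110, weight = 3.
  m = 1100 → c = 1111100, weight = 5.
  m = 0010 → c = 0010000, weight = 1.
  m = 1010 → c = 1111010, weight = 5.
  m = 0110 → c = 0000110, weight = 2.
  m = 1110 → c = 1101100, weight = 4.
  m = 0001 → c = 0111111, weight = 6.
  m = 1001 → c = 1010101, weight = 4.
  m = 0101 → c = 0101001, weight = 3.
  m = 1101 → c = 1000011, weight = 3.
  m = 0011 → c = 0101111, weight = 5.
  m = 1011 → c = 1000101, weight = 3.
  m = 0111 → c = 0111001, weight = 4.
  m = 1111 → c = 1010011, weight = 4.
Tally weights:
  weight 0: 1 codewords.
  weight 1: 1 codewords.
  weight 2: 1 codewords.
  weight 3: 4 codewords.
  weight 4: 5 codewords.
  weight 5: 3 codewords.
  weight 6: 1 codewords.
Minimum distance d = smallest w > 0 with A_w > 0 = 1.
Sanity: Σ A_w = 16 = 2^4 = 16 ✓.


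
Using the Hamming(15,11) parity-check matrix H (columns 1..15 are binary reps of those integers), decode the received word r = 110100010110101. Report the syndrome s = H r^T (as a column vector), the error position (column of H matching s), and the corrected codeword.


s = (1, 1, 0, 0)^T, error position = 12, corrected codeword c = 110100010111101

Compute s = H r^T mod 2 one row at a time:
  s_1 = 1 + 0 + 1 + 1 + 0 + 1 + 0 + 1 = 5 ≡ 1 (mod 2).
  s_2 = 1 + 0 + 0 + 0 + 0 + 1 + 0 + 1 = 3 ≡ 1 (mod 2).
  s_3 = 1 + 0 + 0 + 0 + 1 + 1 + 0 + 1 = 4 ≡ 0 (mod 2).
  s_4 = 1 + 0 + 0 + 0 + 0 + 1 + 1 + 1 = 4 ≡ 0 (mod 2).
s = (1, 1, 0, 0)^T — this equals column 12 of H (binary 1100), so error is at position 12.
Correct: flip bit 12 of r = 110100010110101 to get c = 110100010111101.


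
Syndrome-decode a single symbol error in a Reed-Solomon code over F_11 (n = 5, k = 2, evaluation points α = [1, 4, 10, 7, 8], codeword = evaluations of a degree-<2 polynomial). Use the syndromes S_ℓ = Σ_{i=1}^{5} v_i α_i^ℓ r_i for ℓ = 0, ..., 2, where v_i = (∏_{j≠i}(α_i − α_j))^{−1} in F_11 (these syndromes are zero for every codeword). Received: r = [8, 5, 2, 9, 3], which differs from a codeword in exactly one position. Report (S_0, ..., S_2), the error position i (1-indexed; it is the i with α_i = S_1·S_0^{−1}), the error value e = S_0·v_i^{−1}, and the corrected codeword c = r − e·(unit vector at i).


S = (7, 7, 7), error at position 1, error magnitude e = 7, c = [1, 5, 2, 9, 3].

Step 1: column multipliers v_i = (∏_{j≠i}(α_i − α_j))^{−1} mod 11.
  i = 1 (α = 1): (1−4)(1−10)(1−7)(1−8) = (−3)·(−9)·(−6)·(−7) = 1134 ≡ 1, so v_1 = 1^{−1} = 1 (mod 11).
  i = 2 (α = 4): (4−1)(4−10)(4−7)(4−8) = 3·(−6)·(−3)·(−4) = −216 ≡ 4, so v_2 = 4^{−1} = 3 (mod 11).
  i = 3 (α = 10): (10−1)(10−4)(10−7)(10−8) = 9·6·3·2 = 324 ≡ 5, so v_3 = 5^{−1} = 9 (mod 11).
  i = 4 (α = 7): (7−1)(7−4)(7−10)(7−8) = 6·3·(−3)·(−1) = 54 ≡ 10, so v_4 = 10^{−1} = 10 (mod 11).
  i = 5 (α = 8): (8−1)(8−4)(8−10)(8−7) = 7·4·(−2)·1 = −56 ≡ 10, so v_5 = 10^{−1} = 10 (mod 11).
  v = [1, 3, 9, 10, 10].
Step 2: syndromes of r = [8, 5, 2, 9, 3] (all sums mod 11).
  S_0 = Σ v_i r_i = 1·8 + 3·5 + 9·2 + 10·9 + 10·3 = 161 ≡ 7.
  S_1 = Σ v_i α_i r_i = 1·1·8 + 3·4·5 + 9·10·2 + 10·7·9 + 10·8·3 = 1118 ≡ 7.
  α_i^2 mod 11 = [1, 5, 1, 5, 9].
  S_2 = Σ v_i α_i^2 r_i = 1·1·8 + 3·5·5 + 9·1·2 + 10·5·9 + 10·9·3 = 821 ≡ 7.
  S = (7, 7, 7) ≠ 0, so r is not a codeword (an error is present).
Step 3: locate the error. For a single error e at position i, S_ℓ = v_i·e·α_i^ℓ, so α_err = S_1/S_0.
  S_0^{−1} = 7^{−1} = 8 (mod 11), so α_err = 7·8 = 56 ≡ 1 = α_1. Error position i = 1.
  Consistency check: S_2/S_1 = 7·8 = 56 ≡ 1 = α_err ✓ (single-error assumption holds).
Step 4: error magnitude e = S_0/v_1 = S_0·∏_{j≠1}(α_1 − α_j) = 7·1 = 7 ≡ 7 (mod 11).
Step 5: correct position 1: c_1 = r_1 − e = 8 − 7 ≡ 1 (mod 11). Hence c = [1, 5, 2, 9, 3].
  Check: interpolating c through the α_i gives m(x) = 7 + 5·x (degree < 2) with m(α_i) = c_i for every i, so c is indeed a codeword.


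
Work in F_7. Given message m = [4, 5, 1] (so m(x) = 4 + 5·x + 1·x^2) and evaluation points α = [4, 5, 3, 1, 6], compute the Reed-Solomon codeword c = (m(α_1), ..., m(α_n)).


c = [5, 5, 0, 3, 0]

Message polynomial: m(x) = 4 + 5·x + 1·x^2 (mod 7).
For each evaluation point α_i, compute m(α_i) mod 7:
  α_1 = 4: Horner steps 1 → 2 → 5, so m(4) = 5.
  α_2 = 5: Horner steps 1 → 3 → 5, so m(5) = 5.
  α_3 = 3: Horner steps 1 → 1 → 0, so m(3) = 0.
  α_4 = 1: Horner steps 1 → 6 → 3, so m(1) = 3.
  α_5 = 6: Horner steps 1 → 4 → 0, so m(6) = 0.
Codeword c = [5, 5, 0, 3, 0] ∈ F_7^5.


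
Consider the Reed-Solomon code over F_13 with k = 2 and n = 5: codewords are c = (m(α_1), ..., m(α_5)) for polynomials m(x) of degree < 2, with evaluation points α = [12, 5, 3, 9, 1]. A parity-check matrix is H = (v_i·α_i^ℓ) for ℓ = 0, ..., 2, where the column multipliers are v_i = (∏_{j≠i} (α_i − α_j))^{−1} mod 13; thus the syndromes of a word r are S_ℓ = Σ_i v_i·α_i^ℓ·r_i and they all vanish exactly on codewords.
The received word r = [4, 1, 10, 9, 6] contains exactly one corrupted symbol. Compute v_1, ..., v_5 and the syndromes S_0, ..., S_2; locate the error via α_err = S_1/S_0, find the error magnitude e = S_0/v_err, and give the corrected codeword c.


S = (11, 2, 11), error at position 1, error magnitude e = 2, c = [2, 1, 10, 9, 6].

Step 1: column multipliers v_i = (∏_{j≠i}(α_i − α_j))^{−1} mod 13.
  i = 1 (α = 12): (12−5)(12−3)(12−9)(12−1) = 7·9·3·11 = 2079 ≡ 12, so v_1 = 12^{−1} = 12 (mod 13).
  i = 2 (α = 5): (5−12)(5−3)(5−9)(5−1) = (−7)·2·(−4)·4 = 224 ≡ 3, so v_2 = 3^{−1} = 9 (mod 13).
  i = 3 (α = 3): (3−12)(3−5)(3−9)(3−1) = (−9)·(−2)·(−6)·2 = −216 ≡ 5, so v_3 = 5^{−1} = 8 (mod 13).
  i = 4 (α = 9): (9−12)(9−5)(9−3)(9−1) = (−3)·4·6·8 = −576 ≡ 9, so v_4 = 9^{−1} = 3 (mod 13).
  i = 5 (α = 1): (1−12)(1−5)(1−3)(1−9) = (−11)·(−4)·(−2)·(−8) = 704 ≡ 2, so v_5 = 2^{−1} = 7 (mod 13).
  v = [12, 9, 8, 3, 7].
Step 2: syndromes of r = [4, 1, 10, 9, 6] (all sums mod 13).
  S_0 = Σ v_i r_i = 12·4 + 9·1 + 8·10 + 3·9 + 7·6 = 206 ≡ 11.
  S_1 = Σ v_i α_i r_i = 12·12·4 + 9·5·1 + 8·3·10 + 3·9·9 + 7·1·6 = 1146 ≡ 2.
  α_i^2 mod 13 = [1, 12, 9, 3, 1].
  S_2 = Σ v_i α_i^2 r_i = 12·1·4 + 9·12·1 + 8·9·10 + 3·3·9 + 7·1·6 = 999 ≡ 11.
  S = (11, 2, 11) ≠ 0, so r is not a codeword (an error is present).
Step 3: locate the error. For a single error e at position i, S_ℓ = v_i·e·α_i^ℓ, so α_err = S_1/S_0.
  S_0^{−1} = 11^{−1} = 6 (mod 13), so α_err = 2·6 = 12 ≡ 12 = α_1. Error position i = 1.
  Consistency check: S_2/S_1 = 11·7 = 77 ≡ 12 = α_err ✓ (single-error assumption holds).
Step 4: error magnitude e = S_0/v_1 = S_0·∏_{j≠1}(α_1 − α_j) = 11·12 = 132 ≡ 2 (mod 13).
Step 5: correct position 1: c_1 = r_1 − e = 4 − 2 ≡ 2 (mod 13). Hence c = [2, 1, 10, 9, 6].
  Check: interpolating c through the α_i gives m(x) = 4 + 2·x (degree < 2) with m(α_i) = c_i for every i, so c is indeed a codeword.


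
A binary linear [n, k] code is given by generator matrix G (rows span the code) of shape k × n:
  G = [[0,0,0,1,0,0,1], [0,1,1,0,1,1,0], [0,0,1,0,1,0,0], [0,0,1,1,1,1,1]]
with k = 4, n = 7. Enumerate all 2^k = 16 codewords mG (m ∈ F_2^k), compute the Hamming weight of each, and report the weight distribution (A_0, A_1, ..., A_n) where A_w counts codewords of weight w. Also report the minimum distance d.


Weight distribution: A_0 = 1, A_1 = 2, A_2 = 3, A_3 = 4, A_4 = 3, A_5 = 2, A_6 = 1. Minimum distance d = 1.

Enumerate all 2^4 = 16 messages m ∈ F_2^4.
For each, compute codeword c = mG in F_2^7, then tally its weight.
  m = 0000 → c = 0000000, weight = 0.
  m = 1000 → c = 0001001, weight = 2.
  m = 0100 → c = 0110110, weight = 4.
  m = 1100 → c = 0111111, weight = 6.
  m = 0010 → c = 0010100, weight = 2.
  m = 1010 → c = 0011101, weight = 4.
  m = 0110 → c = 0100010, weight = 2.
  m = 1110 → c = 0101011, weight = 4.
  m = 0001 → c = 0011111, weight = 5.
  m = 1001 → c = 0010110, weight = 3.
  m = 0101 → c = 0101001, weight = 3.
  m = 1101 → c = 0100000, weight = 1.
  m = 0011 → c = 0001011, weight = 3.
  m = 1011 → c = 0000010, weight = 1.
  m = 0111 → c = 0111101, weight = 5.
  m = 1111 → c = 0110100, weight = 3.
Tally weights:
  weight 0: 1 codewords.
  weight 1: 2 codewords.
  weight 2: 3 codewords.
  weight 3: 4 codewords.
  weight 4: 3 codewords.
  weight 5: 2 codewords.
  weight 6: 1 codewords.
Minimum distance d = smallest w > 0 with A_w > 0 = 1.
Sanity: Σ A_w = 16 = 2^4 = 16 ✓.


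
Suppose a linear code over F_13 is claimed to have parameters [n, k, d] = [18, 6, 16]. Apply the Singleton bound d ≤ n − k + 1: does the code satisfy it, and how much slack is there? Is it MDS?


Singleton RHS = n − k + 1 = 13, slack = -3, bound violated (no such code; not MDS).

Singleton bound: d ≤ n − k + 1.
Here n = 18, k = 6, so n − k + 1 = 13.
Given d = 16, check d ≤ 13: NO.
Slack = (n − k + 1) − d = -3.
The slack is negative: d = 16 exceeds n − k + 1 = 13 by 3, so the Singleton bound is violated and no linear [18, 6, 16]_13 code can exist. In particular it is not MDS (MDS requires d = n − k + 1 exactly).
Description: the claimed parameters are [18, 6, 16]_13; such a code would be impossible (violates the Singleton bound).


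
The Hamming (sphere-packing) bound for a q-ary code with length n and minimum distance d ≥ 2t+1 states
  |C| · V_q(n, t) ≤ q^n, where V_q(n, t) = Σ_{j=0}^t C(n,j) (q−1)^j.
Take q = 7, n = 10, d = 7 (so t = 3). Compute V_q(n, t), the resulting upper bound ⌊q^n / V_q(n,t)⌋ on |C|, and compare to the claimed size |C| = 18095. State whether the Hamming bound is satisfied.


V_q(n, t) = 27601, q^n = 282475249, Hamming bound = 10234, |C| = 18095 > bound (violated).

Step 1: Compute V_q(n, t) = Σ_{j=0}^3 C(n, j) (q−1)^j.
  j = 0: C(10,0)·(6)^0 = 1·1 = 1.
  j = 1: C(10,1)·(6)^1 = 10·6 = 60.
  j = 2: C(10,2)·(6)^2 = 45·36 = 1620.
  j = 3: C(10,3)·(6)^3 = 120·216 = 25920.
  V_q(n, t) = 1 + 60 + 1620 + 25920 = 27601.
Step 2: q^n = 7^10 = 282475249.
Step 3: Hamming bound ⌊q^n / V_q(n,t)⌋ = ⌊282475249/27601⌋ = 10234.
Step 4: Compare |C| = 18095 to 10234: violated.
The claimed |C| lies above the Hamming bound, so no 7-ary code of length 10 with d ≥ 7 can have 18095 codewords.


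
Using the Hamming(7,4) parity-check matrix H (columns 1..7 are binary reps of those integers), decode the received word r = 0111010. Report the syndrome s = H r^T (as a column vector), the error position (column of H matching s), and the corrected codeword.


s = (0, 1, 1)^T, error position = 3, corrected codeword c = 0101010

Compute s = H r^T mod 2 one row at a time:
  s_1 = 1 + 0 + 1 + 0 = 2 ≡ 0 (mod 2).
  s_2 = 1 + 1 + 1 + 0 = 3 ≡ 1 (mod 2).
  s_3 = 0 + 1 + 0 + 0 = 1 ≡ 1 (mod 2).
s = (0, 1, 1)^T — this equals column 3 of H (binary 011), so error is at position 3.
Correct: flip bit 3 of r = 0111010 to get c = 0101010.


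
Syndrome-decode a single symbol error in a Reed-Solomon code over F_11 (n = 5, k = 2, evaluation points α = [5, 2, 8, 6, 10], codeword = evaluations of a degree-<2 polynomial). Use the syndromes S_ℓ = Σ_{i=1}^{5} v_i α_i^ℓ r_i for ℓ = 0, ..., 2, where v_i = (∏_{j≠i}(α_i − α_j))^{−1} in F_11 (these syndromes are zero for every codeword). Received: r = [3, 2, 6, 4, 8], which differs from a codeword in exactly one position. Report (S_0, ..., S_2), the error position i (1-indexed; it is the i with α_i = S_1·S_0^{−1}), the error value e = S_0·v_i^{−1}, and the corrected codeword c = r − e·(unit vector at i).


S = (6, 1, 2), error at position 2, error magnitude e = 2, c = [3, 0, 6, 4, 8].

Step 1: column multipliers v_i = (∏_{j≠i}(α_i − α_j))^{−1} mod 11.
  i = 1 (α = 5): (5−2)(5−8)(5−6)(5−10) = 3·(−3)·(−1)·(−5) = −45 ≡ 10, so v_1 = 10^{−1} = 10 (mod 11).
  i = 2 (α = 2): (2−5)(2−8)(2−6)(2−10) = (−3)·(−6)·(−4)·(−8) = 576 ≡ 4, so v_2 = 4^{−1} = 3 (mod 11).
  i = 3 (α = 8): (8−5)(8−2)(8−6)(8−10) = 3·6·2·(−2) = −72 ≡ 5, so v_3 = 5^{−1} = 9 (mod 11).
  i = 4 (α = 6): (6−5)(6−2)(6−8)(6−10) = 1·4·(−2)·(−4) = 32 ≡ 10, so v_4 = 10^{−1} = 10 (mod 11).
  i = 5 (α = 10): (10−5)(10−2)(10−8)(10−6) = 5·8·2·4 = 320 ≡ 1, so v_5 = 1^{−1} = 1 (mod 11).
  v = [10, 3, 9, 10, 1].
Step 2: syndromes of r = [3, 2, 6, 4, 8] (all sums mod 11).
  S_0 = Σ v_i r_i = 10·3 + 3·2 + 9·6 + 10·4 + 1·8 = 138 ≡ 6.
  S_1 = Σ v_i α_i r_i = 10·5·3 + 3·2·2 + 9·8·6 + 10·6·4 + 1·10·8 = 914 ≡ 1.
  α_i^2 mod 11 = [3, 4, 9, 3, 1].
  S_2 = Σ v_i α_i^2 r_i = 10·3·3 + 3·4·2 + 9·9·6 + 10·3·4 + 1·1·8 = 728 ≡ 2.
  S = (6, 1, 2) ≠ 0, so r is not a codeword (an error is present).
Step 3: locate the error. For a single error e at position i, S_ℓ = v_i·e·α_i^ℓ, so α_err = S_1/S_0.
  S_0^{−1} = 6^{−1} = 2 (mod 11), so α_err = 1·2 = 2 ≡ 2 = α_2. Error position i = 2.
  Consistency check: S_2/S_1 = 2·1 = 2 ≡ 2 = α_err ✓ (single-error assumption holds).
Step 4: error magnitude e = S_0/v_2 = S_0·∏_{j≠2}(α_2 − α_j) = 6·4 = 24 ≡ 2 (mod 11).
Step 5: correct position 2: c_2 = r_2 − e = 2 − 2 ≡ 0 (mod 11). Hence c = [3, 0, 6, 4, 8].
  Check: interpolating c through the α_i gives m(x) = 9 + 1·x (degree < 2) with m(α_i) = c_i for every i, so c is indeed a codeword.
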